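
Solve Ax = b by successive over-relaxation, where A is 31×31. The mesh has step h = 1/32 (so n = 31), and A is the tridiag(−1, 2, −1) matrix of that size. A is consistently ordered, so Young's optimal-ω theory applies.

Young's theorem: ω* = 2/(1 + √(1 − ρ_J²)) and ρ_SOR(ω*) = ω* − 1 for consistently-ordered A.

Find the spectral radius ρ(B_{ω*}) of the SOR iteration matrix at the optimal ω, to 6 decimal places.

n=31: λ(B_J) = 1 − λ(A)/2 = cos(kπ/32); k=1 gives ρ_J = 0.995185.
√(1 − cos²(π/32)) = sin(π/32) ≈ 0.0980171.
ω* = 2 / (1 + 0.0980171) = 2 / 1.0980171 ≈ 1.821465.
Hence ρ(B_{ω*}) = 1.821465 − 1 = 0.821465.

ρ_SOR = 0.821465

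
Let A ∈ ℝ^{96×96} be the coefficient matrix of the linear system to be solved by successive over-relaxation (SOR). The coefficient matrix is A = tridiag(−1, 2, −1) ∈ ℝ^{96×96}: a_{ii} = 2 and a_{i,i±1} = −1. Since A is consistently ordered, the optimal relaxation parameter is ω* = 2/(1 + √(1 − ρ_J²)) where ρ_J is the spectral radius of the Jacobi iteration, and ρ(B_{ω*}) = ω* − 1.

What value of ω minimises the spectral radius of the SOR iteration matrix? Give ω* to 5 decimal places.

B_J for the 96×96 system has eigenvalues cos(kπ/97); ρ_J = cos(π/97) = 0.99948.
√(1−ρ_J²) simplifies to sin(π/97) = 0.032382.
ω* = 2 / (1 + 0.032382) = 2 / 1.032382 ≈ 1.93727.
ρ_SOR = ω* − 1 ≈ 0.93727.

ω* = 1.93727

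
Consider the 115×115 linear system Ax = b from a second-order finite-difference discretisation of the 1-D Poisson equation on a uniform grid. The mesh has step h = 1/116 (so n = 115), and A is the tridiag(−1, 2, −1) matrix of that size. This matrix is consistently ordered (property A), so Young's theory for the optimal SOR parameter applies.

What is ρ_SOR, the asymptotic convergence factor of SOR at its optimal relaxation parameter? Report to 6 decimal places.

B_J for the 115×115 system has eigenvalues cos(kπ/116); ρ_J = cos(π/116) = 0.999633.
√(1−ρ_J²) simplifies to sin(π/116) = 0.0270794.
Then 2/(1+√(1−ρ_J²)) = 2/(1+0.0270794); ω* = 2/1.0270794 = 1.947269.
ρ_SOR = ω* − 1 = 1.947269 − 1 = 0.947269.

ρ_SOR = 0.947269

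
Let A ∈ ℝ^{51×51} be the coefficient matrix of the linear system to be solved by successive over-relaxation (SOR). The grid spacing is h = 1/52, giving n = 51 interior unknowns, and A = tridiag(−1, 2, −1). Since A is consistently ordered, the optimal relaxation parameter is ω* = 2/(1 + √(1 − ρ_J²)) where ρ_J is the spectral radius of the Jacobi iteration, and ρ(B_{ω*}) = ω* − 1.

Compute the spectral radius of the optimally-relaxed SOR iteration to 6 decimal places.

ρ_J = max_k |cos(kπ/52)| = cos(π/52) = 0.998176
root = sin(π/52) = 0.0603785  (since 1−cos² = sin²).
[ω*] 2 ÷ (1 + 0.0603785) = 2 ÷ 1.0603785 = 1.886119.
At ω = 1.886119 every |λ(B_ω)| = ω−1, so ρ_SOR = 0.886119.

ρ_SOR = 0.886119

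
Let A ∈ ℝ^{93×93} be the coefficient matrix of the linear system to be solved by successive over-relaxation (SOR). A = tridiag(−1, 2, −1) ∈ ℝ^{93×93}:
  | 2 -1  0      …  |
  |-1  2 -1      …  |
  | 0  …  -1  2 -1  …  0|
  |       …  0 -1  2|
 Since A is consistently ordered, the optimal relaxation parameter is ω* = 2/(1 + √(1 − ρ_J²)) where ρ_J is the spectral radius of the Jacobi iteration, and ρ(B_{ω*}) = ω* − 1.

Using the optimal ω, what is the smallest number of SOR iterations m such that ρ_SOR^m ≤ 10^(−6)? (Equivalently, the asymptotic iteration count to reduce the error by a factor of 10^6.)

m = 207

With n=93, ρ(Jacobi) = cos(π/94) = 0.9994416.
√(1−ρ_J²) = |sin(π/94)| = 0.0334150
ω* = 2 / (1 + 0.0334150) = 2 / 1.0334150 ≈ 1.9353309.
and ρ(B_{ω*}) = 1.9353309 − 1 = 0.9353309.
6·ln10 = 13.8155; −ln(0.9353309) = 0.0668549; m = ⌈13.8155/0.0668549⌉ = ⌈206.649⌉ = 207.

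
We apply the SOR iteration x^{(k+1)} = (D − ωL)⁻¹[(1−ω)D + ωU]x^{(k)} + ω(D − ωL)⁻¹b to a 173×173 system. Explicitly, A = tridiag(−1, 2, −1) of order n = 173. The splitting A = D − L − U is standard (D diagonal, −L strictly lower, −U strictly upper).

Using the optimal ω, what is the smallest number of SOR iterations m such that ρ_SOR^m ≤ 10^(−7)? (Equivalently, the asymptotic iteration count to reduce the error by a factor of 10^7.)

With n=173, ρ(Jacobi) = cos(π/174) = 0.9998370.
√(1−ρ_J²) = |sin(π/174)| = 0.0180541
So ω* = 2/1.0180541 = 1.9645321 (Young).
ρ(B_{ω*}) = ω*−1 = 0.9645321
For 7 digits: m = 7·ln10 / (−ln 0.9645321) = 16.1181/0.0361122 = 446.334; round up → m = 447.

m = 447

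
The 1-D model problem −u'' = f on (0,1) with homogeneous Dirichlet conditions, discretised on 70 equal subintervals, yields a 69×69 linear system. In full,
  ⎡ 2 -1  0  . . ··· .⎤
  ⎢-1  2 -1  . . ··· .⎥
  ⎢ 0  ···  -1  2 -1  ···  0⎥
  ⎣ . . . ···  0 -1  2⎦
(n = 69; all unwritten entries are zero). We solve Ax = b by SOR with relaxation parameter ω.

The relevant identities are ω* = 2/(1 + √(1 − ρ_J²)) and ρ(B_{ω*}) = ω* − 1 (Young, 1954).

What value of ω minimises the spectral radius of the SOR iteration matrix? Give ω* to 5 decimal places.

spectrum of D⁻¹(L+U) = {cos(kπ/70) : 1≤k≤69}; ρ_J = cos(π/70) = 0.99899.
1 − cos²(π/70) = sin²(π/70) ⇒ √(1−ρ_J²) = sin(π/70) = 0.044865.
ω* = 2/(1+0.044865) = 1.91412
Hence ρ(B_{ω*}) = 1.91412 − 1 = 0.91412.

ω* = 1.91412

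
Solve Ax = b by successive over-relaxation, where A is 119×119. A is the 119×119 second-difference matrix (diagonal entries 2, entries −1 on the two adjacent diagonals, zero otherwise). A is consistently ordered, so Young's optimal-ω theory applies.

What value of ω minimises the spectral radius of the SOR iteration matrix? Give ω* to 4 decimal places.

ω* = 1.9490

B_J for the 119×119 system has eigenvalues cos(kπ/120); ρ_J = cos(π/120) = 0.9997.
√(1−ρ_J²) simplifies to sin(π/120) = 0.02618.
[ω*] 2 ÷ (1 + 0.02618) = 2 ÷ 1.02618 = 1.9490.
[ρ_SOR] ω* − 1 = 0.9490.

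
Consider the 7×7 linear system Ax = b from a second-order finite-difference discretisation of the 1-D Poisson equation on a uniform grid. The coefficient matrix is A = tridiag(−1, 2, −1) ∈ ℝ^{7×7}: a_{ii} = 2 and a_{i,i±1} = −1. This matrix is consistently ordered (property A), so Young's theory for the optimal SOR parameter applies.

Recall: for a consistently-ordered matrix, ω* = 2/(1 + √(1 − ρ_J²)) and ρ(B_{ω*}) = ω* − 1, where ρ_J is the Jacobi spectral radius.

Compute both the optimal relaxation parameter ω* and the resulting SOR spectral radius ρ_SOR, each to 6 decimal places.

ω* = 1.446463, ρ_SOR = 0.446463

With n=7, ρ(Jacobi) = cos(π/8) = 0.923880.
√(1−ρ_J²) simplifies to sin(π/8) = 0.3826834.
ω* = 2 / (1 + 0.3826834) = 2 / 1.3826834 ≈ 1.446463.
At ω = 1.446463 every |λ(B_ω)| = ω−1, so ρ_SOR = 0.446463.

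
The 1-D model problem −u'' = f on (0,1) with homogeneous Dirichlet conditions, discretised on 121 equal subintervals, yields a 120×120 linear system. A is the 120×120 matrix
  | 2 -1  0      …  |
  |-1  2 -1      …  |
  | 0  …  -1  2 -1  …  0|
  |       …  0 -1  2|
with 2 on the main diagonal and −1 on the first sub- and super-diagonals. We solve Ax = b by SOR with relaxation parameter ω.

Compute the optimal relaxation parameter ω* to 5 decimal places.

ω* = 1.94939

½·tridiag(1,0,1) at n=120: λ_k = cos(kπ/121); max |λ| at k=1 ⇒ ρ_J = cos(π/121) ≈ 0.99966.
root = sin(π/121) = 0.025961  (since 1−cos² = sin²).
ω* = 2 / (1 + 0.025961) = 2 / 1.025961 ≈ 1.94939.
ρ_SOR = ω* − 1 ≈ 0.94939.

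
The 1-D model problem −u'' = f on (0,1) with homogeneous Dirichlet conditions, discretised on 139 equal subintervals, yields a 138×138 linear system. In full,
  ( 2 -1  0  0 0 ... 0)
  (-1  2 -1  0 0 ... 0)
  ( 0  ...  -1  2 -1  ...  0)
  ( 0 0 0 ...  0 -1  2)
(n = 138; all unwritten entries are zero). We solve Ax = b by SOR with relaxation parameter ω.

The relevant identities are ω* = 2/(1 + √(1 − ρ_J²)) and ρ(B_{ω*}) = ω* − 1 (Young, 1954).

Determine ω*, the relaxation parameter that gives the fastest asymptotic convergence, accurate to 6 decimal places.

ω* = 1.955800

With n=138, ρ(Jacobi) = cos(π/139) = 0.999745.
root = sin(π/139) = 0.0225995  (since 1−cos² = sin²).
Then 2/(1+√(1−ρ_J²)) = 2/(1+0.0225995); ω* = 2/1.0225995 = 1.955800.
ρ_SOR = ω* − 1 ≈ 0.955800.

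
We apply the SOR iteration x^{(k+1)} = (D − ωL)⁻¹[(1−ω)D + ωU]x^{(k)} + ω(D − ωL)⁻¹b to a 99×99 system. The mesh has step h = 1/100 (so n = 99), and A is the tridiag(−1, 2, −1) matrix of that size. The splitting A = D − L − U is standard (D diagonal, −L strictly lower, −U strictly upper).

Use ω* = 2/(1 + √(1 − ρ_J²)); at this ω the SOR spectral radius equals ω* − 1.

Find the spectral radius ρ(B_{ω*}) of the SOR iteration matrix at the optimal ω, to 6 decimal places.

spectrum of D⁻¹(L+U) = {cos(kπ/100) : 1≤k≤99}; ρ_J = cos(π/100) = 0.999507.
root = sin(π/100) = 0.0314108  (since 1−cos² = sin²).
Young: ω* = 2/(1+√(1−ρ_J²)) = 2/(1+0.0314108) = 2/1.0314108 = 1.939092.
ρ_SOR = ω* − 1 = 1.939092 − 1 = 0.939092.

ρ_SOR = 0.939092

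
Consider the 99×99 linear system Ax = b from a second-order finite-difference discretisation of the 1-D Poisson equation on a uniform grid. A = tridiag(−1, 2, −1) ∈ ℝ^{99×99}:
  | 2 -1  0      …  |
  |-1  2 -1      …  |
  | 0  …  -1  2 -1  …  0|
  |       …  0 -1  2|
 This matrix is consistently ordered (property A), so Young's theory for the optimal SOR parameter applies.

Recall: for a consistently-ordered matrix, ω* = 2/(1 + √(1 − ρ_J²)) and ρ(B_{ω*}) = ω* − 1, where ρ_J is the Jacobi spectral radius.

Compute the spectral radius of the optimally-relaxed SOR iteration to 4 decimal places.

ρ_J = max_k |cos(kπ/100)| = cos(π/100) = 0.9995
√(1−ρ_J²) = |sin(π/100)| = 0.03141
So ω* = 2/1.03141 = 1.9391 (Young).
ρ_SOR = ω* − 1 = 1.9391 − 1 = 0.9391.

ρ_SOR = 0.9391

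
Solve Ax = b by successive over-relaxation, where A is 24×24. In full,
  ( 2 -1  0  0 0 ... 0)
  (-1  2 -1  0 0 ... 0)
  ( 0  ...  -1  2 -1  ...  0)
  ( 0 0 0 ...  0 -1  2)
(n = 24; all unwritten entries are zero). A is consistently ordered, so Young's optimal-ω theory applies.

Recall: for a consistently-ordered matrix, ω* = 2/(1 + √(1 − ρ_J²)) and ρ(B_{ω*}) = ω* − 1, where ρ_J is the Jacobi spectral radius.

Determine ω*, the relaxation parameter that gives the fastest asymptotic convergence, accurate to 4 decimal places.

[ρ_J] n=24: ρ(B_J) = cos(π/(n+1)) = cos(π/25) = 0.9921.
root = sin(π/25) = 0.12533  (since 1−cos² = sin²).
Then 2/(1+√(1−ρ_J²)) = 2/(1+0.12533); ω* = 2/1.12533 = 1.7773.
Hence ρ(B_{ω*}) = 1.7773 − 1 = 0.7773.

ω* = 1.7773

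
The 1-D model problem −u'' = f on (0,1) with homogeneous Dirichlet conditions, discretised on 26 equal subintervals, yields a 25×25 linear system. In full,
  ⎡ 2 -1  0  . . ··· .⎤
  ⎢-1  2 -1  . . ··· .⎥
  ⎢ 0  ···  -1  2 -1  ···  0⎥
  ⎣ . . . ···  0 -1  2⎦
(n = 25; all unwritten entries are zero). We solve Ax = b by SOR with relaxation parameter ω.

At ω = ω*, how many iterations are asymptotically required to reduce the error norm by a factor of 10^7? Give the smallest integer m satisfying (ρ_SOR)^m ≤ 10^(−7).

ρ_J = max_k |cos(kπ/26)| = cos(π/26) = 0.9927089
√(1 − cos²(π/26)) = sin(π/26) ≈ 0.1205367.
So ω* = 2/1.1205367 = 1.7848590 (Young).
At ω = 1.7848590 every |λ(B_ω)| = ω−1, so ρ_SOR = 0.7848590.
7·ln10 = 16.1181; −ln(0.7848590) = 0.242251; m = ⌈16.1181/0.242251⌉ = ⌈66.535⌉ = 67.

m = 67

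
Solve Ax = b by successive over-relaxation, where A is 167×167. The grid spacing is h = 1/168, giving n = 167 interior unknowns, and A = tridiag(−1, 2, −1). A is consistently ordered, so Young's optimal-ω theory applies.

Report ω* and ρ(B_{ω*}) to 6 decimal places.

ω* = 1.963289, ρ_SOR = 0.963289

spectrum of D⁻¹(L+U) = {cos(kπ/168) : 1≤k≤167}; ρ_J = cos(π/168) = 0.999825.
√(1−ρ_J²) simplifies to sin(π/168) = 0.0186989.
[ω*] 2 ÷ (1 + 0.0186989) = 2 ÷ 1.0186989 = 1.963289.
and ρ(B_{ω*}) = 1.963289 − 1 = 0.963289.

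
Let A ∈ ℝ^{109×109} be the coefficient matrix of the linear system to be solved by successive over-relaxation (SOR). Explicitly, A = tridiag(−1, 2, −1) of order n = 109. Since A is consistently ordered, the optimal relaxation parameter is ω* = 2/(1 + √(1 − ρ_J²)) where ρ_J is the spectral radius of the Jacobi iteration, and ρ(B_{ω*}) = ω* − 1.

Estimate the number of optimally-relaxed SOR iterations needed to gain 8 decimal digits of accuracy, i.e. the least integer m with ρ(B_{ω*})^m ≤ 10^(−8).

m = 323

spectrum of D⁻¹(L+U) = {cos(kπ/110) : 1≤k≤109}; ρ_J = cos(π/110) = 0.9995922.
√(1−ρ_J²) = |sin(π/110)| = 0.0285561
Then 2/(1+√(1−ρ_J²)) = 2/(1+0.0285561); ω* = 2/1.0285561 = 1.9444734.
ρ(B_{ω*}) = ω*−1 = 0.9444734
(0.9444734)^m ≤ 10^{−8}  ⇒  m·ln(0.9444734) ≤ −8·ln10  ⇒  m ≥ 322.447  ⇒  m = 323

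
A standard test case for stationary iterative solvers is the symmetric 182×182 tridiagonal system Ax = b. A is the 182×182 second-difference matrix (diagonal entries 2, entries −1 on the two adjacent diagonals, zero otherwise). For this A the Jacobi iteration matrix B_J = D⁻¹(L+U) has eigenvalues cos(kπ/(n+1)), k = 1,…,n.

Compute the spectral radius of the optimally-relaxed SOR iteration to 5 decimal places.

spectrum of D⁻¹(L+U) = {cos(kπ/183) : 1≤k≤182}; ρ_J = cos(π/183) = 0.99985.
√(1 − cos²(π/183)) = sin(π/183) ≈ 0.017166.
ω* = 2/(1 + 0.017166) = 2/1.017166 = 1.96625.
ρ_SOR = ω* − 1 ≈ 0.96625.

ρ_SOR = 0.96625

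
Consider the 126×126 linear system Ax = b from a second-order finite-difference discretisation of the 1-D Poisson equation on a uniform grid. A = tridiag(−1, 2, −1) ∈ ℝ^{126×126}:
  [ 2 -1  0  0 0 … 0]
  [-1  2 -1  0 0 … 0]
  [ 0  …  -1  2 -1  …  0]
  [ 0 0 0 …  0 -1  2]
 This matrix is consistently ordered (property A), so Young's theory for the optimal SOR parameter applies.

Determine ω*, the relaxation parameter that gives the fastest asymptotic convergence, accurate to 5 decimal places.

ω* = 1.95173

ρ_J = max_k |cos(kπ/127)| = cos(π/127) = 0.99969
√(1−ρ_J²) simplifies to sin(π/127) = 0.024734.
Young: ω* = 2/(1+√(1−ρ_J²)) = 2/(1+0.024734) = 2/1.024734 = 1.95173.
ρ_SOR = ω* − 1 ≈ 0.95173.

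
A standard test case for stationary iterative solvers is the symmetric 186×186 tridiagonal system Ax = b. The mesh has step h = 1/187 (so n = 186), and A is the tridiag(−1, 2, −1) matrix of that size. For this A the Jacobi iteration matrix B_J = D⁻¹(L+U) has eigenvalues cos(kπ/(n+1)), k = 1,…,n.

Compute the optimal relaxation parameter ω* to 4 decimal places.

ω* = 1.9670

spectrum of D⁻¹(L+U) = {cos(kπ/187) : 1≤k≤186}; ρ_J = cos(π/187) = 0.9999.
√(1 − cos²(π/187)) = sin(π/187) ≈ 0.01680.
So ω* = 2/1.01680 = 1.9670 (Young).
At ω = 1.9670 every |λ(B_ω)| = ω−1, so ρ_SOR = 0.9670.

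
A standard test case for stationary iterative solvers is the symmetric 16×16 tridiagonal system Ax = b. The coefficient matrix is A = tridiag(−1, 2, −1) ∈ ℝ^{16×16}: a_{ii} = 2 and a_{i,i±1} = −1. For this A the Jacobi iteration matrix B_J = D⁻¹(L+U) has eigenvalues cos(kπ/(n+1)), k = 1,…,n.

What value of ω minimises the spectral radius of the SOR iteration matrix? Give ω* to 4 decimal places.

[ρ_J] n=16: ρ(B_J) = cos(π/(n+1)) = cos(π/17) = 0.9830.
√(1 − cos²(π/17)) = sin(π/17) ≈ 0.18375.
ω* = 2/(1+0.18375) = 1.6895
ρ(B_{ω*}) = ω*−1 = 0.6895

ω* = 1.6895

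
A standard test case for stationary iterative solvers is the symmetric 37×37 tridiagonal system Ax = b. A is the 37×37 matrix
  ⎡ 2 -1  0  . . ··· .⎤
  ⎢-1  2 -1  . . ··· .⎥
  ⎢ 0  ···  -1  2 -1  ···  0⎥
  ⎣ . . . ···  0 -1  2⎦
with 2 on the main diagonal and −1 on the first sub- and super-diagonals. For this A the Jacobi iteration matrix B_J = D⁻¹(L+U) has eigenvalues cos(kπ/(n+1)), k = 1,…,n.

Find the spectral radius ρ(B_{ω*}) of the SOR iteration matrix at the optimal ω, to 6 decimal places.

ρ_SOR = 0.847440

[ρ_J] n=37: ρ(B_J) = cos(π/(n+1)) = cos(π/38) = 0.996584.
√(1 − cos²(π/38)) = sin(π/38) ≈ 0.0825793.
[ω*] 2 ÷ (1 + 0.0825793) = 2 ÷ 1.0825793 = 1.847440.
ρ(B_{ω*}) = ω*−1 = 0.847440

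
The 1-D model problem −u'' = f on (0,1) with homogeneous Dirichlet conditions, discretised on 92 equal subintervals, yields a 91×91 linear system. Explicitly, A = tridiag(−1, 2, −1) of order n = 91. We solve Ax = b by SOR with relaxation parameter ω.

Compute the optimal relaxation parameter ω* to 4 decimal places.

ω* = 1.9340

With n=91, ρ(Jacobi) = cos(π/92) = 0.9994.
√(1 − cos²(π/92)) = sin(π/92) ≈ 0.03414.
[ω*] 2 ÷ (1 + 0.03414) = 2 ÷ 1.03414 = 1.9340.
ρ(B_{ω*}) = ω*−1 = 0.9340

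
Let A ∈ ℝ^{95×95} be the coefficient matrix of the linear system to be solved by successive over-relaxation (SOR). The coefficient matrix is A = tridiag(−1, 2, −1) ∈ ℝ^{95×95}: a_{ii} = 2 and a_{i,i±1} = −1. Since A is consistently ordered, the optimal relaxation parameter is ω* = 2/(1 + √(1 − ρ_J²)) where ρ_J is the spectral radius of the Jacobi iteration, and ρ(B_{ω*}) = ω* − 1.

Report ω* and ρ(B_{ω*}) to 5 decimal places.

ω* = 1.93664, ρ_SOR = 0.93664

spectrum of D⁻¹(L+U) = {cos(kπ/96) : 1≤k≤95}; ρ_J = cos(π/96) = 0.99946.
√(1−ρ_J²) = |sin(π/96)| = 0.032719
So ω* = 2/1.032719 = 1.93664 (Young).
ρ_SOR = ω* − 1 = 1.93664 − 1 = 0.93664.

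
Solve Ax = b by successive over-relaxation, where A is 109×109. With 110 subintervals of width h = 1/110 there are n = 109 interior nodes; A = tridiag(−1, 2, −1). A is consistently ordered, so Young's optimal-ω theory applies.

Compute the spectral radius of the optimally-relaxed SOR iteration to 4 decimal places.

ρ_SOR = 0.9445

[ρ_J] n=109: ρ(B_J) = cos(π/(n+1)) = cos(π/110) = 0.9996.
1 − cos²(π/110) = sin²(π/110) ⇒ √(1−ρ_J²) = sin(π/110) = 0.02856.
ω* = 2/(1 + 0.02856) = 2/1.02856 = 1.9445.
and ρ(B_{ω*}) = 1.9445 − 1 = 0.9445.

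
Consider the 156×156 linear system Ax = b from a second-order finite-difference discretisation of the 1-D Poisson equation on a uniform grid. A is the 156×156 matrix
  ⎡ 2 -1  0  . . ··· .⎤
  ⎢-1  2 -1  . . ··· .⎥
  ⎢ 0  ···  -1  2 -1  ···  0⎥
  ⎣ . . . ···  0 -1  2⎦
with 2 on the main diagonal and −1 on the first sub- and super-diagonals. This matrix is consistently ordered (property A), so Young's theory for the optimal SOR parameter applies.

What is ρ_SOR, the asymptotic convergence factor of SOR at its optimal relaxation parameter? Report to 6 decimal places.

[ρ_J] n=156: ρ(B_J) = cos(π/(n+1)) = cos(π/157) = 0.999800.
√(1 − cos²(π/157)) = sin(π/157) ≈ 0.0200088.
[ω*] 2 ÷ (1 + 0.0200088) = 2 ÷ 1.0200088 = 1.960767.
At ω = 1.960767 every |λ(B_ω)| = ω−1, so ρ_SOR = 0.960767.

ρ_SOR = 0.960767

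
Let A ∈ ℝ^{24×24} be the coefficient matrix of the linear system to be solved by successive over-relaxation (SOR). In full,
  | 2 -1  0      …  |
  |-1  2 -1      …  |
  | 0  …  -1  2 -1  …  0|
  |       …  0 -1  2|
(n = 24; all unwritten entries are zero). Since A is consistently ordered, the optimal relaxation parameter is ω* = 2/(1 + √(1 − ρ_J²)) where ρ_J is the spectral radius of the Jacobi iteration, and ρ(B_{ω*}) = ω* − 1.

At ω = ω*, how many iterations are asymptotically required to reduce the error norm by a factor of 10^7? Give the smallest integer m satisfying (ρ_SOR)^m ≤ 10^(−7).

m = 64

n=24: λ(B_J) = 1 − λ(A)/2 = cos(kπ/25); k=1 gives ρ_J = 0.9921147.
1 − cos²(π/25) = sin²(π/25) ⇒ √(1−ρ_J²) = sin(π/25) = 0.1253332.
[ω*] 2 ÷ (1 + 0.1253332) = 2 ÷ 1.1253332 = 1.7772514.
ρ_SOR = ω* − 1 = 1.7772514 − 1 = 0.7772514.
7·ln10 = 16.1181; −ln(0.7772514) = 0.251991; m = ⌈16.1181/0.251991⌉ = ⌈63.963⌉ = 64.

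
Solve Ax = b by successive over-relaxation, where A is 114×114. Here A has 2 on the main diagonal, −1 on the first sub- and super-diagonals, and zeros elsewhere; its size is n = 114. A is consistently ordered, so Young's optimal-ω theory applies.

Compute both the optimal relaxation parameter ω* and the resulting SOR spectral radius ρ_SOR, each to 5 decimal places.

½·tridiag(1,0,1) at n=114: λ_k = cos(kπ/115); max |λ| at k=1 ⇒ ρ_J = cos(π/115) ≈ 0.99963.
√(1−ρ_J²) simplifies to sin(π/115) = 0.027315.
ω* = 2/(1+0.027315) = 1.94682
ρ_SOR = ω* − 1 = 1.94682 − 1 = 0.94682.

ω* = 1.94682, ρ_SOR = 0.94682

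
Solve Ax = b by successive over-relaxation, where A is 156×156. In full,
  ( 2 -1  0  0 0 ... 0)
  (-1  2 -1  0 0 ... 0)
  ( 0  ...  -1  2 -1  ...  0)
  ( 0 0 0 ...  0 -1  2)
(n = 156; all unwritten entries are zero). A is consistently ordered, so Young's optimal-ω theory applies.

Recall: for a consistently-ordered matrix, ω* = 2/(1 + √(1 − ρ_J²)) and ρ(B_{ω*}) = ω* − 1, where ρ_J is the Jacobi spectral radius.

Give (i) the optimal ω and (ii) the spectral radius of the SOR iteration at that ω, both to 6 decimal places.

spectrum of D⁻¹(L+U) = {cos(kπ/157) : 1≤k≤156}; ρ_J = cos(π/157) = 0.999800.
√(1−ρ_J²) simplifies to sin(π/157) = 0.0200088.
ω* = 2 / (1 + 0.0200088) = 2 / 1.0200088 ≈ 1.960767.
[ρ_SOR] ω* − 1 = 0.960767.

ω* = 1.960767, ρ_SOR = 0.960767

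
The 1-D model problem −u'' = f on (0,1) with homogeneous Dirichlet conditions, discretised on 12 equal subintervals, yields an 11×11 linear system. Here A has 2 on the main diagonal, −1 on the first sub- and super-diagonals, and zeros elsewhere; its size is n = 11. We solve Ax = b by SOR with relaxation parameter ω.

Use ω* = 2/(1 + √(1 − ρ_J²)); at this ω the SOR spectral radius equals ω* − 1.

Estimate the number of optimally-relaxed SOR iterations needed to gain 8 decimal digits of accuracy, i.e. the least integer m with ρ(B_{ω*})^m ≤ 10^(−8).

With n=11, ρ(Jacobi) = cos(π/12) = 0.9659258.
1 − cos²(π/12) = sin²(π/12) ⇒ √(1−ρ_J²) = sin(π/12) = 0.2588190.
ω* = 2/(1+0.2588190) = 1.5887908
ρ_SOR = ω* − 1 ≈ 0.5887908.
ρ_SOR^m ≤ 10^(−8) ⇔ m ≥ 8·ln10/(−ln 0.5887908) = 18.4207/0.529684 = 34.777; m = ⌈34.777⌉ = 35.

m = 35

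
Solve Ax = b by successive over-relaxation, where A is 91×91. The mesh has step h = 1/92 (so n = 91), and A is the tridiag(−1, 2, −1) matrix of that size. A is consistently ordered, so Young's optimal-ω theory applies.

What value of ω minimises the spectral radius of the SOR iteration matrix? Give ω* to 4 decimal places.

ω* = 1.9340

spectrum of D⁻¹(L+U) = {cos(kπ/92) : 1≤k≤91}; ρ_J = cos(π/92) = 0.9994.
√(1−ρ_J²) = |sin(π/92)| = 0.03414
ω* = 2/(1 + 0.03414) = 2/1.03414 = 1.9340.
ρ(B_{ω*}) = ω*−1 = 0.9340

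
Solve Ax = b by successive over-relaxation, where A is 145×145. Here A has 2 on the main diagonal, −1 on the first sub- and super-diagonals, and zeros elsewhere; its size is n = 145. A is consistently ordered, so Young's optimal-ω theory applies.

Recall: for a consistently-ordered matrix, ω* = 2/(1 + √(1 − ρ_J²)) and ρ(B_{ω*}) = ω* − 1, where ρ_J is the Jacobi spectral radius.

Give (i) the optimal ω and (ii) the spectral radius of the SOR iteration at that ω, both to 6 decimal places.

With n=145, ρ(Jacobi) = cos(π/146) = 0.999769.
√(1−ρ_J²) simplifies to sin(π/146) = 0.0215161.
So ω* = 2/1.0215161 = 1.957874 (Young).
and ρ(B_{ω*}) = 1.957874 − 1 = 0.957874.

ω* = 1.957874, ρ_SOR = 0.957874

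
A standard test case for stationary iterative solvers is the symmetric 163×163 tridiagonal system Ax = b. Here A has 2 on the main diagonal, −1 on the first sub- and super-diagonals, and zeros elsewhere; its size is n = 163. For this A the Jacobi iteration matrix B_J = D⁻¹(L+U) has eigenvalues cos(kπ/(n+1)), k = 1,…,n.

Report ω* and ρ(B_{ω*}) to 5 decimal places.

[ρ_J] n=163: ρ(B_J) = cos(π/(n+1)) = cos(π/164) = 0.99982.
√(1 − cos²(π/164)) = sin(π/164) ≈ 0.019155.
ω* = 2 / (1 + 0.019155) = 2 / 1.019155 ≈ 1.96241.
and ρ(B_{ω*}) = 1.96241 − 1 = 0.96241.

ω* = 1.96241, ρ_SOR = 0.96241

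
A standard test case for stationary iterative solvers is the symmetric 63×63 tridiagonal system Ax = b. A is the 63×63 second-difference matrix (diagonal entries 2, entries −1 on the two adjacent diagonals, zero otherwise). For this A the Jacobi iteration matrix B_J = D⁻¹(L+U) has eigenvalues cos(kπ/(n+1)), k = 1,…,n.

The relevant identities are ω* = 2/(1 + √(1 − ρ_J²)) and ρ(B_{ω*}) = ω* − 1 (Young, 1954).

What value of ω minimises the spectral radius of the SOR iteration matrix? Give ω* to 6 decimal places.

n=63: λ(B_J) = 1 − λ(A)/2 = cos(kπ/64); k=1 gives ρ_J = 0.998795.
√(1−ρ_J²) simplifies to sin(π/64) = 0.0490677.
Young: ω* = 2/(1+√(1−ρ_J²)) = 2/(1+0.0490677) = 2/1.0490677 = 1.906455.
and ρ(B_{ω*}) = 1.906455 − 1 = 0.906455.

ω* = 1.906455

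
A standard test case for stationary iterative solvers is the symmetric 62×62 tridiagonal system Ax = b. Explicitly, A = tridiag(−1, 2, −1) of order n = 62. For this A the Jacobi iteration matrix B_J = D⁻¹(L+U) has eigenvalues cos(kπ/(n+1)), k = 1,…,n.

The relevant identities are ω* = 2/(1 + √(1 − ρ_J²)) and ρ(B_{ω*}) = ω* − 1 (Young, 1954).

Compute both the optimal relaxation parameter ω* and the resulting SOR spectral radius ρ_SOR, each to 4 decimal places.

[ρ_J] n=62: ρ(B_J) = cos(π/(n+1)) = cos(π/63) = 0.9988.
√(1−ρ_J²) = |sin(π/63)| = 0.04985
So ω* = 2/1.04985 = 1.9050 (Young).
ρ_SOR = ω* − 1 = 1.9050 − 1 = 0.9050.

ω* = 1.9050, ρ_SOR = 0.9050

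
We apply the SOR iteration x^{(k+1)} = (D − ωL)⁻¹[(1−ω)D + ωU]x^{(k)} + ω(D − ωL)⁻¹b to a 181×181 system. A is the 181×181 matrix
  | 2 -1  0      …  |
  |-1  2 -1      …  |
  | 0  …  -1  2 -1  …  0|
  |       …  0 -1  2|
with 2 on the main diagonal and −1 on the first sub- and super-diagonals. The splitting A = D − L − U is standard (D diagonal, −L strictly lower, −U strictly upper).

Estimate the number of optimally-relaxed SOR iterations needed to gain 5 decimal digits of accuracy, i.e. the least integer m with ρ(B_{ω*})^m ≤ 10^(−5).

m = 334

With n=181, ρ(Jacobi) = cos(π/182) = 0.9998510.
√(1−ρ_J²) simplifies to sin(π/182) = 0.0172606.
So ω* = 2/1.0172606 = 1.9660645 (Young).
ρ(B_{ω*}) = ω*−1 = 0.9660645
ρ_SOR^m ≤ 10^(−5) ⇔ m ≥ 5·ln10/(−ln 0.9660645) = 11.5129/0.0345247 = 333.469; m = ⌈333.469⌉ = 334.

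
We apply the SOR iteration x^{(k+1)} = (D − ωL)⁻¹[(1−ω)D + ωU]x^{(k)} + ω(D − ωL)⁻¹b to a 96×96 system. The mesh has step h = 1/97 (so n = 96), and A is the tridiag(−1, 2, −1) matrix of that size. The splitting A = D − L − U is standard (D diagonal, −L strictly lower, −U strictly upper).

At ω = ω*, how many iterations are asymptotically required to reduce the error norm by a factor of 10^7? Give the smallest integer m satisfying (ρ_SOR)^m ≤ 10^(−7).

m = 249

spectrum of D⁻¹(L+U) = {cos(kπ/97) : 1≤k≤96}; ρ_J = cos(π/97) = 0.9994756.
1 − cos²(π/97) = sin²(π/97) ⇒ √(1−ρ_J²) = sin(π/97) = 0.0323819.
ω* = 2/(1 + 0.0323819) = 2/1.0323819 = 1.9372676.
ρ_SOR = ω* − 1 ≈ 0.9372676.
m ≥ 7·ln10 / (−ln 0.9372676) = 248.788; smallest integer m = 249.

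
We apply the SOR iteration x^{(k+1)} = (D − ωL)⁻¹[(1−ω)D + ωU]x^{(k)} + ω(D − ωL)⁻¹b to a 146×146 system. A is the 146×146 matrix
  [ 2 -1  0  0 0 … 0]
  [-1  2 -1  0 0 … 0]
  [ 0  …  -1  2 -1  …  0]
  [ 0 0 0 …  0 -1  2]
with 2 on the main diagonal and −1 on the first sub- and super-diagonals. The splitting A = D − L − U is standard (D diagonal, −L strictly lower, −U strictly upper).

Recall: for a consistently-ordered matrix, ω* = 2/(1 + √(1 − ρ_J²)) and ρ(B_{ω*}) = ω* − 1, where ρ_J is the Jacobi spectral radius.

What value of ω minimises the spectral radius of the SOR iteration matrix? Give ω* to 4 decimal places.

ω* = 1.9582

spectrum of D⁻¹(L+U) = {cos(kπ/147) : 1≤k≤146}; ρ_J = cos(π/147) = 0.9998.
1 − cos²(π/147) = sin²(π/147) ⇒ √(1−ρ_J²) = sin(π/147) = 0.02137.
ω* = 2/(1+0.02137) = 1.9582
ρ(B_{ω*}) = ω*−1 = 0.9582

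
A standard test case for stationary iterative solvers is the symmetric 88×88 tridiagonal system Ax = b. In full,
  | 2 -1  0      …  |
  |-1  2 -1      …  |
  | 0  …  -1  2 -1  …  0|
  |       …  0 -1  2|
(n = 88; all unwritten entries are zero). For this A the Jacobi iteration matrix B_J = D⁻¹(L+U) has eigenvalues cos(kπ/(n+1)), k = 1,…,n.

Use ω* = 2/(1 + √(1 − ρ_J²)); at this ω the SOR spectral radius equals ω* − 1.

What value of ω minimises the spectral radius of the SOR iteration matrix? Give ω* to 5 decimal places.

ω* = 1.93182

n=88: λ(B_J) = 1 − λ(A)/2 = cos(kπ/89); k=1 gives ρ_J = 0.99938.
√(1−ρ_J²) simplifies to sin(π/89) = 0.035291.
ω* = 2/(1+0.035291) = 1.93182
ρ_SOR = ω* − 1 ≈ 0.93182.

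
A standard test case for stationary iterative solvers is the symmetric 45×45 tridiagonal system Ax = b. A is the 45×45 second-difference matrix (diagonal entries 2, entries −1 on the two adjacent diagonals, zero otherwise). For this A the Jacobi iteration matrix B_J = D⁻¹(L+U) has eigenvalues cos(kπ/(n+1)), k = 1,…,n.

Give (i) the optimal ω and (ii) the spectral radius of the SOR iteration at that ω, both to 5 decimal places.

ω* = 1.87223, ρ_SOR = 0.87223

spectrum of D⁻¹(L+U) = {cos(kπ/46) : 1≤k≤45}; ρ_J = cos(π/46) = 0.99767.
√(1−ρ_J²) = |sin(π/46)| = 0.068242
Then 2/(1+√(1−ρ_J²)) = 2/(1+0.068242); ω* = 2/1.068242 = 1.87223.
[ρ_SOR] ω* − 1 = 0.87223.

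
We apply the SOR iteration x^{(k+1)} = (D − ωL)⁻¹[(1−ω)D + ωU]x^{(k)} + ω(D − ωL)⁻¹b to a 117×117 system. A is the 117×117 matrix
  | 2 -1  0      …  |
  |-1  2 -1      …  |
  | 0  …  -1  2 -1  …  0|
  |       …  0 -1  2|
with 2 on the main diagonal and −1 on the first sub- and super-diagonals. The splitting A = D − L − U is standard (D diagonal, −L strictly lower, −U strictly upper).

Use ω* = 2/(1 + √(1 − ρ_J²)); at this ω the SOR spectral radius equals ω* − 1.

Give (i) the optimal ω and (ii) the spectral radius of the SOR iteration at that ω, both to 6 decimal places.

B_J for the 117×117 system has eigenvalues cos(kπ/118); ρ_J = cos(π/118) = 0.999646.
√(1−ρ_J²) = |sin(π/118)| = 0.0266205
Young: ω* = 2/(1+√(1−ρ_J²)) = 2/(1+0.0266205) = 2/1.0266205 = 1.948140.
ρ_SOR = ω* − 1 ≈ 0.948140.

ω* = 1.948140, ρ_SOR = 0.948140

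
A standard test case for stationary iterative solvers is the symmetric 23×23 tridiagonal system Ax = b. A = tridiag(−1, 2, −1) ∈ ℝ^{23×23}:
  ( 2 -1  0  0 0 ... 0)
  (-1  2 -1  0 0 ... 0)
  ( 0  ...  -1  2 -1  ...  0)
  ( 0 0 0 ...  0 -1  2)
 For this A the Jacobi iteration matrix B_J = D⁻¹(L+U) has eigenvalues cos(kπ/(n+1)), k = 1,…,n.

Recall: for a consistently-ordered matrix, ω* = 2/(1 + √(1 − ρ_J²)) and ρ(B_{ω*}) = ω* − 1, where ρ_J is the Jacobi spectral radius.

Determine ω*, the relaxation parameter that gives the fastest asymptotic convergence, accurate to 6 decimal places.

With n=23, ρ(Jacobi) = cos(π/24) = 0.991445.
1 − cos²(π/24) = sin²(π/24) ⇒ √(1−ρ_J²) = sin(π/24) = 0.1305262.
ω* = 2/(1 + 0.1305262) = 2/1.1305262 = 1.769088.
ρ_SOR = ω* − 1 = 1.769088 − 1 = 0.769088.

ω* = 1.769088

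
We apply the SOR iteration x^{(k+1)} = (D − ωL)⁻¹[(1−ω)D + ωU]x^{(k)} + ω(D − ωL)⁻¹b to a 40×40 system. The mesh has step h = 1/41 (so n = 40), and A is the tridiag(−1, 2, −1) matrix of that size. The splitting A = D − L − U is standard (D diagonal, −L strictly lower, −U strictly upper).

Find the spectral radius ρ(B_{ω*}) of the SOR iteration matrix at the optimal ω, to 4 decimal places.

B_J for the 40×40 system has eigenvalues cos(kπ/41); ρ_J = cos(π/41) = 0.9971.
√(1−ρ_J²) = |sin(π/41)| = 0.07655
So ω* = 2/1.07655 = 1.8578 (Young).
ρ_SOR = ω* − 1 = 1.8578 − 1 = 0.8578.

ρ_SOR = 0.8578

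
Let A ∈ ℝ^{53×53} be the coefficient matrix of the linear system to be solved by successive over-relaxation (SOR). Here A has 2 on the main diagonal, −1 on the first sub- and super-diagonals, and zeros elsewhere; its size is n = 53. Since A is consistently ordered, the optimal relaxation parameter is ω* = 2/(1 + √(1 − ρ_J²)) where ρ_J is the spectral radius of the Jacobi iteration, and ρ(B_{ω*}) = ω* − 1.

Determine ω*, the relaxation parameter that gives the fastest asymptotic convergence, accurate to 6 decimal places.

ω* = 1.890100

B_J for the 53×53 system has eigenvalues cos(kπ/54); ρ_J = cos(π/54) = 0.998308.
1 − cos²(π/54) = sin²(π/54) ⇒ √(1−ρ_J²) = sin(π/54) = 0.0581448.
[ω*] 2 ÷ (1 + 0.0581448) = 2 ÷ 1.0581448 = 1.890100.
ρ_SOR = ω* − 1 = 1.890100 − 1 = 0.890100.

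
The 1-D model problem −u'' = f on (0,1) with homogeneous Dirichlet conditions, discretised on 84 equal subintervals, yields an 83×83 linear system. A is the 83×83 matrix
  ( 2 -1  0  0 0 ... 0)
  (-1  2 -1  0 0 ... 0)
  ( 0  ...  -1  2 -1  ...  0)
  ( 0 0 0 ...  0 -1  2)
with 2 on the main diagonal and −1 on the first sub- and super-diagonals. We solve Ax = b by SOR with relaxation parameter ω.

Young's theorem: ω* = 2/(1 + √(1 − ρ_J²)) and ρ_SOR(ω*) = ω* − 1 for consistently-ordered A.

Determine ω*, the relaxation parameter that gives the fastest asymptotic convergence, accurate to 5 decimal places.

ω* = 1.92791

With n=83, ρ(Jacobi) = cos(π/84) = 0.99930.
1 − cos²(π/84) = sin²(π/84) ⇒ √(1−ρ_J²) = sin(π/84) = 0.037391.
[ω*] 2 ÷ (1 + 0.037391) = 2 ÷ 1.037391 = 1.92791.
At ω = 1.92791 every |λ(B_ω)| = ω−1, so ρ_SOR = 0.92791.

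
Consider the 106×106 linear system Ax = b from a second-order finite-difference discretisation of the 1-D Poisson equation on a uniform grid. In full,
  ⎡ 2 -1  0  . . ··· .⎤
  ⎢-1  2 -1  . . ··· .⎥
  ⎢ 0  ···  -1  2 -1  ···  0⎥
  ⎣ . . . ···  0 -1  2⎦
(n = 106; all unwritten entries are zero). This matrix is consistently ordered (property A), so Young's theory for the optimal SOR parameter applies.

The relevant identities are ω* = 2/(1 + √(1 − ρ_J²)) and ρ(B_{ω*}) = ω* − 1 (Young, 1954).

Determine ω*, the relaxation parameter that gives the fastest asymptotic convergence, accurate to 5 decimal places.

ρ_J = max_k |cos(kπ/107)| = cos(π/107) = 0.99957
√(1−ρ_J²) = |sin(π/107)| = 0.029356
Then 2/(1+√(1−ρ_J²)) = 2/(1+0.029356); ω* = 2/1.029356 = 1.94296.
[ρ_SOR] ω* − 1 = 0.94296.

ω* = 1.94296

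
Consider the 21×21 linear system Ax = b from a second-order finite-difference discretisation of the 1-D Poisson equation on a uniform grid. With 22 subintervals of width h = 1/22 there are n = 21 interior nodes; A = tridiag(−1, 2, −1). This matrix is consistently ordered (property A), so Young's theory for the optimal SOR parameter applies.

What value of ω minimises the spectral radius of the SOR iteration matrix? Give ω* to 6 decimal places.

ρ_J = max_k |cos(kπ/22)| = cos(π/22) = 0.989821
√(1 − cos²(π/22)) = sin(π/22) ≈ 0.1423148.
ω* = 2 / (1 + 0.1423148) = 2 / 1.1423148 ≈ 1.750831.
ρ_SOR = ω* − 1 = 1.750831 − 1 = 0.750831.

ω* = 1.750831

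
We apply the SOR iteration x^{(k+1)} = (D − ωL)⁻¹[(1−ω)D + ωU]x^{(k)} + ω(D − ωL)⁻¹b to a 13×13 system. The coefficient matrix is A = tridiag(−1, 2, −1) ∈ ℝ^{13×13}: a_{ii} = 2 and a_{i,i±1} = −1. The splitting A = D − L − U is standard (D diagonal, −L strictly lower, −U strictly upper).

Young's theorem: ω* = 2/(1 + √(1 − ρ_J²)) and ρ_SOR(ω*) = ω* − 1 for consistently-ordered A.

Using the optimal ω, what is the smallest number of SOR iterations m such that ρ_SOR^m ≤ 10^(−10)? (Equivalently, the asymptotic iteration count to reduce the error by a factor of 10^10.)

m = 51

With n=13, ρ(Jacobi) = cos(π/14) = 0.9749279.
√(1−ρ_J²) simplifies to sin(π/14) = 0.2225209.
Young: ω* = 2/(1+√(1−ρ_J²)) = 2/(1+0.2225209) = 2/1.2225209 = 1.6359639.
At ω = 1.6359639 every |λ(B_ω)| = ω−1, so ρ_SOR = 0.6359639.
ρ_SOR^m ≤ 10^(−10) ⇔ m ≥ 10·ln10/(−ln 0.6359639) = 23.0259/0.452613 = 50.873; m = ⌈50.873⌉ = 51.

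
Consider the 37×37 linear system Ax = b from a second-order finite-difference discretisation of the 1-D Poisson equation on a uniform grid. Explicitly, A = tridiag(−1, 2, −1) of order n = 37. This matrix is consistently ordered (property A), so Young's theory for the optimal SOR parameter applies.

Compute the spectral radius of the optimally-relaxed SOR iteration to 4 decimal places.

ρ_SOR = 0.8474

½·tridiag(1,0,1) at n=37: λ_k = cos(kπ/38); max |λ| at k=1 ⇒ ρ_J = cos(π/38) ≈ 0.9966.
root = sin(π/38) = 0.08258  (since 1−cos² = sin²).
Young: ω* = 2/(1+√(1−ρ_J²)) = 2/(1+0.08258) = 2/1.08258 = 1.8474.
At ω = 1.8474 every |λ(B_ω)| = ω−1, so ρ_SOR = 0.8474.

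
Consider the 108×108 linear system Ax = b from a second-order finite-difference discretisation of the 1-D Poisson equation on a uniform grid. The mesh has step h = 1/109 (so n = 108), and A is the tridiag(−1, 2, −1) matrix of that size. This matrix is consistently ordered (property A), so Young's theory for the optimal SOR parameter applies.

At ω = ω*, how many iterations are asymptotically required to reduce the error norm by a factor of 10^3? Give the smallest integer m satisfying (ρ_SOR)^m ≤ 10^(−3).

n=108: λ(B_J) = 1 − λ(A)/2 = cos(kπ/109); k=1 gives ρ_J = 0.9995847.
root = sin(π/109) = 0.0288180  (since 1−cos² = sin²).
So ω* = 2/1.0288180 = 1.9439784 (Young).
ρ_SOR = ω* − 1 = 1.9439784 − 1 = 0.9439784.
m ≥ 3·ln10 / (−ln 0.9439784) = 119.818; smallest integer m = 120.

m = 120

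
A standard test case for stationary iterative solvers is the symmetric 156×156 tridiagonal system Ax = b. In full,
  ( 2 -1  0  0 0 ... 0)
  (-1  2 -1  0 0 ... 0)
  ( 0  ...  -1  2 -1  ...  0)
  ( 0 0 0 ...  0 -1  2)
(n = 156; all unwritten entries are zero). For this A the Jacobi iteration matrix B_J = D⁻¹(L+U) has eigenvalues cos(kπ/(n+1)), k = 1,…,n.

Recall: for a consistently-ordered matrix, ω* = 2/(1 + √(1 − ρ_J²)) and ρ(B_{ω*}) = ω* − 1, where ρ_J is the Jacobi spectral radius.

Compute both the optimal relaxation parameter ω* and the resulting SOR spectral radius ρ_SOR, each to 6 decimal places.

ω* = 1.960767, ρ_SOR = 0.960767

½·tridiag(1,0,1) at n=156: λ_k = cos(kπ/157); max |λ| at k=1 ⇒ ρ_J = cos(π/157) ≈ 0.999800.
√(1−ρ_J²) = |sin(π/157)| = 0.0200088
So ω* = 2/1.0200088 = 1.960767 (Young).
Hence ρ(B_{ω*}) = 1.960767 − 1 = 0.960767.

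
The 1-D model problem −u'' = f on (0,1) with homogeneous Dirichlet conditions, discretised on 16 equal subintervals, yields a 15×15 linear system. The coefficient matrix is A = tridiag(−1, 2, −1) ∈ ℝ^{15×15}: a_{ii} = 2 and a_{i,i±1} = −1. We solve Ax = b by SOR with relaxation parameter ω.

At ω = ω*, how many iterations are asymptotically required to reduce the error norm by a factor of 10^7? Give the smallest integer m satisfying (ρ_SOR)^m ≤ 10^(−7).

m = 41

B_J for the 15×15 system has eigenvalues cos(kπ/16); ρ_J = cos(π/16) = 0.9807853.
√(1−ρ_J²) = |sin(π/16)| = 0.1950903
[ω*] 2 ÷ (1 + 0.1950903) = 2 ÷ 1.1950903 = 1.6735137.
and ρ(B_{ω*}) = 1.6735137 − 1 = 0.6735137.
Need (0.6735137)^m ≤ 10^(−7): m ≥ 7·ln10/|ln 0.6735137| = 16.1181/0.395247 = 40.780 ⇒ m = 41.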